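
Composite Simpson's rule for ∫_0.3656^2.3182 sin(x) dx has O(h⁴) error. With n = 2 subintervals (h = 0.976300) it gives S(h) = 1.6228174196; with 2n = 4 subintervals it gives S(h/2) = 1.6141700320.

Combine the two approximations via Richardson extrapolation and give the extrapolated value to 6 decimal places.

Method order is 4; weight 2^4 = 16.
Numerator 16×A(h/2) − A(h) = 16×1.6141700320 − 1.6228174196 = 24.2039030924
Divide by 2^4 − 1 = 15.
24.2039030924 ÷ 15 = 1.6135935395
Shift from A(h/2): −0.0005764925.

1.613594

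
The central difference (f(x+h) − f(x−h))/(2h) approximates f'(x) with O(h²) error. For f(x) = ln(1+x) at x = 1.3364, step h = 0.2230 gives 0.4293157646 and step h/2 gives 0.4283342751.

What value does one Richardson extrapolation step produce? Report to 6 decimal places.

Order 2 gives 2^r = 4 and 2^r − 1 = 3.
Difference of the inputs: 0.4283342751 − 0.4293157646 = -0.0009814895
Divide by 2^2 − 1 = 3: (-0.0009814895)/3 = -0.0003271632
R = A(h/2) + (A(h/2) − A(h))/3 = 0.4283342751 − 0.0003271632 = 0.4280071119

0.428007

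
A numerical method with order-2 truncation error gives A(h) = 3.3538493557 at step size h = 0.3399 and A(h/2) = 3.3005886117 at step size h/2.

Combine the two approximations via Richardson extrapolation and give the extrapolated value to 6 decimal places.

3.282835

Method order is 2; weight 2^2 = 4.
Weighted: 13.2023544468 − 3.3538493557 = 9.8485050911
(4*3.3005886117 − 3.3538493557)/(4 − 1) = 3.2828350304
Gap between inputs: 5.326e-02; correction applied: −0.0177535813.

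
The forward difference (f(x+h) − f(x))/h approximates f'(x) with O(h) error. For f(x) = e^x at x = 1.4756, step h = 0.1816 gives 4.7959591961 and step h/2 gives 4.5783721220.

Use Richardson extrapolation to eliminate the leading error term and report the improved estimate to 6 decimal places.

4.360785

r = 1: numerator weight 2, denominator 1.
2*4.5783721220 − 4.7959591961 = 4.3607850479
Divide by 2^1 − 1 = 1.
R = 4.3607850479/1 = 4.3607850479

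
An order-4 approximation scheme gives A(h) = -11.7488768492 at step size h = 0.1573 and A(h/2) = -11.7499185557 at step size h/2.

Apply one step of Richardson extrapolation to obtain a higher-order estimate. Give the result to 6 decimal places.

With r = 4 the leading error scales as h^4, so the weight is 2^4 = 16.
Top: 16(-11.7499185557) − (-11.7488768492) = -176.2498200420
R = (-176.2498200420)/15 = -11.7499880028

-11.749988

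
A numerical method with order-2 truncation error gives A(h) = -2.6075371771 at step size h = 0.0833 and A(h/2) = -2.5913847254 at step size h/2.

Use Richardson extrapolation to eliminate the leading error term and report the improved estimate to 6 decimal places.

-2.586001

With r = 2 the leading error scales as h^2, so the weight is 2^2 = 4.
Difference of the inputs: -2.5913847254 − (-2.6075371771) = 0.0161524517
Divide by 2^2 − 1 = 3: 0.0161524517/3 = 0.0053841506
R = -2.5913847254 + 0.0053841506 = -2.5860005748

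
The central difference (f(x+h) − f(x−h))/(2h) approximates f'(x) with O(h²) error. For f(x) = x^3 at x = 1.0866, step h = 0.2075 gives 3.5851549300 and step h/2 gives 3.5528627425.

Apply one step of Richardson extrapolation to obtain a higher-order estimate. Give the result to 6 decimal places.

Method order is 2; weight 2^2 = 4.
Numerator 4 × A(h/2) − A(h) = 4 × 3.5528627425 − 3.5851549300 = 10.6262960400
Divide by 2^2 − 1 = 3.
Extrapolated: 10.6262960400 / 3 = 3.5420986800
Correction |R − A(h/2)| = 1.076e-02; gap |A(h/2) − A(h)| = 3.229e-02.

3.542099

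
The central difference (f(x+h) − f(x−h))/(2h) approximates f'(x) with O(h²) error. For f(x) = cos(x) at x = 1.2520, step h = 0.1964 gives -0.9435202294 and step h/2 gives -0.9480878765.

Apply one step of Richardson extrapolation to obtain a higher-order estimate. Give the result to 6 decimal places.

-0.949610

Error is O(h^2); halving h shrinks it by 2^2 = 4.
4*(-0.9480878765) − (-0.9435202294) = -2.8488312766
Denominator 4 − 1 = 3.
So the Richardson estimate is -0.9496104255.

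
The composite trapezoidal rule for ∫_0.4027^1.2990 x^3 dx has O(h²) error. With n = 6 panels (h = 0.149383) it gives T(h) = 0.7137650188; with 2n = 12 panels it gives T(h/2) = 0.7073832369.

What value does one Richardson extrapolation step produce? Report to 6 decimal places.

Method order is 2; weight 2^2 = 4.
2^2·A(h/2) = 2.8295329476; minus A(h) gives 2.1157679288.
(4·0.7073832369 − 0.7137650188)/(4 − 1) = 0.7052559763
Gap between inputs: 6.382e-03; correction applied: −0.0021272606.

0.705256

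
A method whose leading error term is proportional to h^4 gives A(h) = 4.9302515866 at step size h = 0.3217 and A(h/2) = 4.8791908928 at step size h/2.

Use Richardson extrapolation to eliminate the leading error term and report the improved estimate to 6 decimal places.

r = 4: numerator weight 16, denominator 15.
A(h/2) − A(h) = 4.8791908928 − 4.9302515866 = -0.0510606938
Correction (A(h/2) − A(h))/(16 − 1) = (-0.0510606938)/15 = -0.0034040463
R = A(h/2) + (A(h/2) − A(h))/15 = 4.8791908928 − 0.0034040463 = 4.8757868465
Shift from A(h/2): −0.0034040463.

4.875787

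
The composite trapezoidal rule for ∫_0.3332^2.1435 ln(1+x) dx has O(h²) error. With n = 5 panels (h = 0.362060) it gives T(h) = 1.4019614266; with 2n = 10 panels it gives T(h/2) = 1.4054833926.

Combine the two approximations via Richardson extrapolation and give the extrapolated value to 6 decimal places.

1.406657

r = 2: numerator weight 4, denominator 3.
4 × 1.4054833926 − 1.4019614266 = 4.2199721438
(4 × 1.4054833926 − 1.4019614266)/(4 − 1) = 1.4066573813
Shift from A(h/2): +0.0011739887.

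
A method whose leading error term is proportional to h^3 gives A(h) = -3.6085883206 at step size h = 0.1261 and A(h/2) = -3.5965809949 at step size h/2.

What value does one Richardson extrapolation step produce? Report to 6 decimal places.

-3.594866

The method has order 3: 2^3 = 8.
8 × (-3.5965809949) = -28.7726479592; (-28.7726479592) − (-3.6085883206) = -25.1640596386
(8 × (-3.5965809949) − (-3.6085883206))/(8 − 1) = -3.5948656627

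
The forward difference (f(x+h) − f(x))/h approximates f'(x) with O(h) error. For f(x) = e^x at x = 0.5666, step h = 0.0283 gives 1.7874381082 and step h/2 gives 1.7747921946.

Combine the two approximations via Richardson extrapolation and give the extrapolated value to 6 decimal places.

1.762146

Order 1 gives 2^r = 2 and 2^r − 1 = 1.
2 × 1.7747921946 = 3.5495843892; subtract 1.7874381082 → 1.7621462810
Divide by 2^1 − 1 = 1.
Extrapolated: 1.7621462810 / 1 = 1.7621462810
Correction |R − A(h/2)| = 1.265e-02; gap |A(h/2) − A(h)| = 1.265e-02.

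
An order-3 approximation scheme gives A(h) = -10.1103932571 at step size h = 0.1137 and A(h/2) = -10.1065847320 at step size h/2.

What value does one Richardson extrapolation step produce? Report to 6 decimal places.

-10.106041

With r = 3 the leading error scales as h^3, so the weight is 2^3 = 8.
2^3 × A(h/2) = -80.8526778560; minus A(h) gives -70.7422845989.
Divide by 2^3 − 1 = 7.
(8 × (-10.1065847320) − (-10.1103932571))/(8 − 1) = -10.1060406570
Gap between inputs: 3.809e-03; correction applied: +0.0005440750.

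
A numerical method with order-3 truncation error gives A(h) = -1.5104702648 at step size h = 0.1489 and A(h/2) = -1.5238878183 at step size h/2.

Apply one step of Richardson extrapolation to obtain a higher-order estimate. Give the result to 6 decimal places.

Order 3 gives 2^r = 8 and 2^r − 1 = 7.
8*(-1.5238878183) = -12.1911025464; subtract (-1.5104702648) → -10.6806322816
(-10.6806322816) ÷ 7 = -1.5258046117

-1.525805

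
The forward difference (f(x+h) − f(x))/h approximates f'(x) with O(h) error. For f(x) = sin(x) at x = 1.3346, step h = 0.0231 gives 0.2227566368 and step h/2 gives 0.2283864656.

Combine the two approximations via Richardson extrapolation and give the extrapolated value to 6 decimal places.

0.234016

Error is O(h^1); halving h shrinks it by 2^1 = 2.
Numerator 2 × A(h/2) − A(h) = 2 × 0.2283864656 − 0.2227566368 = 0.2340162944
0.2340162944 ÷ 1 = 0.2340162944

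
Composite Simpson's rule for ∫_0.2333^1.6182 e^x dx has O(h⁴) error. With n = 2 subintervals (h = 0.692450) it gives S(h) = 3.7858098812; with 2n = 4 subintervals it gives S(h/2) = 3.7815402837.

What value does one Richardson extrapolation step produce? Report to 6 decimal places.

3.781256

Error is O(h^4); halving h shrinks it by 2^4 = 16.
Numerator 16·A(h/2) − A(h) = 16·3.7815402837 − 3.7858098812 = 56.7188346580
Denominator 16 − 1 = 15.
56.7188346580 ÷ 15 = 3.7812556439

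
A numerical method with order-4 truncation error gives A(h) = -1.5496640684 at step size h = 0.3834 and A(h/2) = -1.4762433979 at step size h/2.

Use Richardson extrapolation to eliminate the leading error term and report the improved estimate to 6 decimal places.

-1.471349

r = 4: numerator weight 16, denominator 15.
A(h/2) − A(h) = -1.4762433979 − (-1.5496640684) = 0.0734206705
Correction (A(h/2) − A(h))/(16 − 1) = 0.0734206705/15 = 0.0048947114
R = -1.4762433979 + 0.0048947114 = -1.4713486865
Shift from A(h/2): +0.0048947114.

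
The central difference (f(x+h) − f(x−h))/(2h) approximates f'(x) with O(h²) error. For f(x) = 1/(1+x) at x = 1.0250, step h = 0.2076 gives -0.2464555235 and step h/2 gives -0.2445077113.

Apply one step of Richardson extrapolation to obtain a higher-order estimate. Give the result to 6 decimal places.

Method order is 2; weight 2^2 = 4.
Numerator 4*A(h/2) − A(h) = 4*(-0.2445077113) − (-0.2464555235) = -0.7315753217
Denominator 4 − 1 = 3.
So the Richardson estimate is -0.2438584406.

-0.243858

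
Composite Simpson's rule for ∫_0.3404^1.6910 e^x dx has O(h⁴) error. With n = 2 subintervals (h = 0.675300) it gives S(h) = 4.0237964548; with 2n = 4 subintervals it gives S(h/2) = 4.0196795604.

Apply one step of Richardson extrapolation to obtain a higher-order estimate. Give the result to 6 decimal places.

4.019405

r = 4, so 2^r = 16.
16 × 4.0196795604 = 64.3148729664; subtract 4.0237964548 → 60.2910765116
Divide by 2^4 − 1 = 15.
So the Richardson estimate is 4.0194051008.
Gap between inputs: 4.117e-03; correction applied: −0.0002744596.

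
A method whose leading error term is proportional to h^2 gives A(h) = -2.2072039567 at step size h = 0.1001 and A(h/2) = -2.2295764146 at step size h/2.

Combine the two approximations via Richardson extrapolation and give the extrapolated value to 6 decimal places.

-2.237034

Order 2 gives 2^r = 4 and 2^r − 1 = 3.
4*(-2.2295764146) = -8.9183056584; (-8.9183056584) − (-2.2072039567) = -6.7111017017
Divide by 2^2 − 1 = 3.
Result: -2.2370339006
Correction |R − A(h/2)| = 7.457e-03; gap |A(h/2) − A(h)| = 2.237e-02.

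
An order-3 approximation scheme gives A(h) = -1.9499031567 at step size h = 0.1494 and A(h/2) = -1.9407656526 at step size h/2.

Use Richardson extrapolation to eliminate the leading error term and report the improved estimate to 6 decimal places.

-1.939460

Error is O(h^3); halving h shrinks it by 2^3 = 8.
8*(-1.9407656526) = -15.5261252208; subtract (-1.9499031567) → -13.5762220641
Extrapolated: (-13.5762220641) / 7 = -1.9394602949
Gap between inputs: 9.138e-03; correction applied: +0.0013053577.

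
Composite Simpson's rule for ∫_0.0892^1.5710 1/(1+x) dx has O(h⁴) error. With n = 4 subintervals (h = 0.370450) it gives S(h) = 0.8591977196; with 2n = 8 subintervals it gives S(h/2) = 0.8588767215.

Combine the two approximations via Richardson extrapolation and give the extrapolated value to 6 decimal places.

0.858855

Method order is 4; weight 2^4 = 16.
16×0.8588767215 = 13.7420275440; 13.7420275440 − 0.8591977196 = 12.8828298244
Denominator 16 − 1 = 15.
12.8828298244 ÷ 15 = 0.8588553216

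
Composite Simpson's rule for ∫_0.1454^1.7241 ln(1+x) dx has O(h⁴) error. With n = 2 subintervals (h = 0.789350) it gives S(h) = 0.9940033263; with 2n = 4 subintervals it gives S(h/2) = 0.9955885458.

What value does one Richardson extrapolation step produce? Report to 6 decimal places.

r = 4: numerator weight 16, denominator 15.
Top: 16(0.9955885458) − (0.9940033263) = 14.9354134065
Extrapolated: 14.9354134065 / 15 = 0.9956942271

0.995694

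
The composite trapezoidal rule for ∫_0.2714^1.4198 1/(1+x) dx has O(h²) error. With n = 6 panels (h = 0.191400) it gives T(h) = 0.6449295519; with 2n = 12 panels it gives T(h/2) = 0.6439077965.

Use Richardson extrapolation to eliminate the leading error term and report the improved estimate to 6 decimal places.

0.643567

Order 2 gives 2^r = 4 and 2^r − 1 = 3.
4·0.6439077965 = 2.5756311860; subtract 0.6449295519 → 1.9307016341
(4·0.6439077965 − 0.6449295519)/(4 − 1) = 0.6435672114
Shift from A(h/2): −0.0003405851.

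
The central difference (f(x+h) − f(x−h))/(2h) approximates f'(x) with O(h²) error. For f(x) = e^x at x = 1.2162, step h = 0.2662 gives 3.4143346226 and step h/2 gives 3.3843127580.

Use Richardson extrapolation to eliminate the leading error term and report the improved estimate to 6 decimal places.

3.374305

r = 2: numerator weight 4, denominator 3.
4*3.3843127580 − 3.4143346226 = 10.1229164094
Divide by 2^2 − 1 = 3.
(4*3.3843127580 − 3.4143346226)/(4 − 1) = 3.3743054698
Gap between inputs: 3.002e-02; correction applied: −0.0100072882.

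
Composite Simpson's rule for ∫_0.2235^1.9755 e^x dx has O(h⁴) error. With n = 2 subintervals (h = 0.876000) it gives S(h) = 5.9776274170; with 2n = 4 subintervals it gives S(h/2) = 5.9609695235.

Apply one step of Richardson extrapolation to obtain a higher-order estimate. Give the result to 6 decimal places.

5.959859

r = 4: numerator weight 16, denominator 15.
16·5.9609695235 = 95.3755123760; subtract 5.9776274170 → 89.3978849590
Divide by 2^4 − 1 = 15.
Result: 5.9598589973
Shift from A(h/2): −0.0011105262.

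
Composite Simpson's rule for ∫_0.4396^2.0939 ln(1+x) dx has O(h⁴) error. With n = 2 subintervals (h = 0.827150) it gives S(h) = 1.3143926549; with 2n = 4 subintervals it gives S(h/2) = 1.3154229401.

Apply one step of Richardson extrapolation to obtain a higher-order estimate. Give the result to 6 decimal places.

1.315492

r = 4: numerator weight 16, denominator 15.
16×1.3154229401 = 21.0467670416; 21.0467670416 − 1.3143926549 = 19.7323743867
R = 19.7323743867/15 = 1.3154916258
Gap between inputs: 1.030e-03; correction applied: +0.0000686857.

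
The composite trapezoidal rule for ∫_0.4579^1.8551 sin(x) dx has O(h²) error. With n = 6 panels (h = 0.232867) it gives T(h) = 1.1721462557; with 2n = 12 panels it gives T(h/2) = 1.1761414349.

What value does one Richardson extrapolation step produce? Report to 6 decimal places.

1.177473

With r = 2 the leading error scales as h^2, so the weight is 2^2 = 4.
4·1.1761414349 = 4.7045657396; subtract 1.1721462557 → 3.5324194839
Denominator 4 − 1 = 3.
Extrapolated: 3.5324194839 / 3 = 1.1774731613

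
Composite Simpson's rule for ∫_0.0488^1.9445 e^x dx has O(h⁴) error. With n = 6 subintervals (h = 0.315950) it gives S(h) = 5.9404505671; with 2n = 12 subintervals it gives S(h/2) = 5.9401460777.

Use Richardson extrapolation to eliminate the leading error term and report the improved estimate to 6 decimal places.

5.940126

Leading term ∝ h^4; use weight 16 = 2^4.
Difference of the inputs: 5.9401460777 − 5.9404505671 = -0.0003044894
Divide by 2^4 − 1 = 15: (-0.0003044894)/15 = -0.0000202993
R = A(h/2) + (A(h/2) − A(h))/15 = 5.9401460777 − 0.0000202993 = 5.9401257784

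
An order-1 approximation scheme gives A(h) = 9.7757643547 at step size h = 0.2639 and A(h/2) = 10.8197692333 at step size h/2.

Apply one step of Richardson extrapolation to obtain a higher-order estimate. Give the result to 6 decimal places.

11.863774

Error is O(h^1); halving h shrinks it by 2^1 = 2.
Top: 2(10.8197692333) − (9.7757643547) = 11.8637741119
(2*10.8197692333 − 9.7757643547)/(2 − 1) = 11.8637741119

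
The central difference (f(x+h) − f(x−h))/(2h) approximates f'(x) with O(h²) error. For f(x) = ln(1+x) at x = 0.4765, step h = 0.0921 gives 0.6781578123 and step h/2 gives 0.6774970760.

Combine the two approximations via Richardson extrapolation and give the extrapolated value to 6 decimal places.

The method has order 2: 2^2 = 4.
4 × 0.6774970760 − 0.6781578123 = 2.0318304917
Divide by 2^2 − 1 = 3.
2.0318304917 ÷ 3 = 0.6772768306

0.677277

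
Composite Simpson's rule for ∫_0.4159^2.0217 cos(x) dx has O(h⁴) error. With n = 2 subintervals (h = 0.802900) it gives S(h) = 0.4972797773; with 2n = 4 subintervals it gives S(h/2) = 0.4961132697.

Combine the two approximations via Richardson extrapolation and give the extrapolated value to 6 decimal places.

0.496036

r = 4, so 2^r = 16.
16*0.4961132697 = 7.9378123152; subtract 0.4972797773 → 7.4405325379
Divide by 2^4 − 1 = 15.
So the Richardson estimate is 0.4960355025.
Shift from A(h/2): −0.0000777672.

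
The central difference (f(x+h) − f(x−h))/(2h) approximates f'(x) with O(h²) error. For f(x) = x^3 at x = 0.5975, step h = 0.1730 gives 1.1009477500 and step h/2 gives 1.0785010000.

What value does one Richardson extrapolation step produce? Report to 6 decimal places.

1.071019

Leading term ∝ h^2; use weight 4 = 2^2.
4×1.0785010000 = 4.3140040000; 4.3140040000 − 1.1009477500 = 3.2130562500
Denominator 4 − 1 = 3.
3.2130562500 ÷ 3 = 1.0710187500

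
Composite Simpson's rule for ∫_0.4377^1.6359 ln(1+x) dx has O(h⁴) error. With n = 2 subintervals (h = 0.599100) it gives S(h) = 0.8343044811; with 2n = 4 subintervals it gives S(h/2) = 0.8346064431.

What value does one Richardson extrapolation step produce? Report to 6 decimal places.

0.834627

Error is O(h^4); halving h shrinks it by 2^4 = 16.
16 × 0.8346064431 − 0.8343044811 = 12.5193986085
R = 12.5193986085/15 = 0.8346265739
Shift from A(h/2): +0.0000201308.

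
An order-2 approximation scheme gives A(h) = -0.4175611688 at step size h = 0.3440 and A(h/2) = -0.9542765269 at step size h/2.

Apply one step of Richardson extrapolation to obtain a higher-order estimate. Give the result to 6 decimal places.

-1.133182

Leading term ∝ h^2; use weight 4 = 2^2.
Top: 4(-0.9542765269) − (-0.4175611688) = -3.3995449388
Extrapolated: (-3.3995449388) / 3 = -1.1331816463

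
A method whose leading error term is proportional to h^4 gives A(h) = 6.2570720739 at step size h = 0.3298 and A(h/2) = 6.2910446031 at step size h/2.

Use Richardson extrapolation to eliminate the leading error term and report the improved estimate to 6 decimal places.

6.293309

r = 4, so 2^r = 16.
Top: 16(6.2910446031) − (6.2570720739) = 94.3996415757
94.3996415757 ÷ 15 = 6.2933094384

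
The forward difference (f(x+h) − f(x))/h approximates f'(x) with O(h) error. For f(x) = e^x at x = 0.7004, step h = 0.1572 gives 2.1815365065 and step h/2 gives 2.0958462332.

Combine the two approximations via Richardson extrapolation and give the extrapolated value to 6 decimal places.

r = 1, so 2^r = 2.
2·2.0958462332 = 4.1916924664; 4.1916924664 − 2.1815365065 = 2.0101559599
2.0101559599 ÷ 1 = 2.0101559599

2.010156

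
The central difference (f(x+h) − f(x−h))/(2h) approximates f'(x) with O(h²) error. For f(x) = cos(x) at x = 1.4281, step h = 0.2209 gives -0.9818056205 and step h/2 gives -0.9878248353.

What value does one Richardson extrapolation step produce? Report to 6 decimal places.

-0.989831

With r = 2 the leading error scales as h^2, so the weight is 2^2 = 4.
Difference of the inputs: -0.9878248353 − (-0.9818056205) = -0.0060192148
Correction (A(h/2) − A(h))/(4 − 1) = (-0.0060192148)/3 = -0.0020064049
R = -0.9878248353 − 0.0020064049 = -0.9898312402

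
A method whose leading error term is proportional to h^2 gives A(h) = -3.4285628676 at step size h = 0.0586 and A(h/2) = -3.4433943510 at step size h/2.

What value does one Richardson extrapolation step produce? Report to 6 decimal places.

-3.448338

Error is O(h^2); halving h shrinks it by 2^2 = 4.
4·(-3.4433943510) − (-3.4285628676) = -10.3450145364
(-10.3450145364) ÷ 3 = -3.4483381788
Shift from A(h/2): −0.0049438278.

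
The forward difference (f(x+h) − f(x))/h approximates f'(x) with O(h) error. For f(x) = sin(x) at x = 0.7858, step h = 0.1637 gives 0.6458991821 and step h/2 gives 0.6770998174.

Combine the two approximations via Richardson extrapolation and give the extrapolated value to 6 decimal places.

Leading term ∝ h^1; use weight 2 = 2^1.
2*0.6770998174 = 1.3541996348; 1.3541996348 − 0.6458991821 = 0.7083004527
0.7083004527 ÷ 1 = 0.7083004527
Correction |R − A(h/2)| = 3.120e-02; gap |A(h/2) − A(h)| = 3.120e-02.

0.708300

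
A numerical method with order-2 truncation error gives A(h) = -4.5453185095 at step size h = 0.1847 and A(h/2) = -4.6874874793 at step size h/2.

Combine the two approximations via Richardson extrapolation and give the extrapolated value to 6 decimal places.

Error is O(h^2); halving h shrinks it by 2^2 = 4.
Top: 4(-4.6874874793) − (-4.5453185095) = -14.2046314077
R = (-14.2046314077)/3 = -4.7348771359
Correction |R − A(h/2)| = 4.739e-02; gap |A(h/2) − A(h)| = 1.422e-01.

-4.734877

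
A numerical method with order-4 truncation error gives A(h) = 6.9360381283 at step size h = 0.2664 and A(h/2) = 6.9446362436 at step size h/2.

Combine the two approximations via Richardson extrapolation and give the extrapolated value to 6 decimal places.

6.945209

Error is O(h^4); halving h shrinks it by 2^4 = 16.
2^4·A(h/2) = 111.1141798976; minus A(h) gives 104.1781417693.
Divide by 2^4 − 1 = 15.
So the Richardson estimate is 6.9452094513.
Shift from A(h/2): +0.0005732077.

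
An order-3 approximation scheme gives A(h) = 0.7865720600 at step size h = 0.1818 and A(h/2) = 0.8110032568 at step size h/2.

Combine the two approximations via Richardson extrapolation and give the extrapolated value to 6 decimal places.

Error is O(h^3); halving h shrinks it by 2^3 = 8.
Weighted: 6.4880260544 − 0.7865720600 = 5.7014539944
Divide by 2^3 − 1 = 7.
R = 5.7014539944/7 = 0.8144934278
Shift from A(h/2): +0.0034901710.

0.814493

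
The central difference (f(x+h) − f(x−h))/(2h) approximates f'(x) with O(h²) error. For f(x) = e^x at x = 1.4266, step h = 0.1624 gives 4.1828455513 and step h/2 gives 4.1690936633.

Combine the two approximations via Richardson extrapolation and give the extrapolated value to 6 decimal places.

4.164510

r = 2: numerator weight 4, denominator 3.
Top: 4(4.1690936633) − (4.1828455513) = 12.4935291019
Divide by 2^2 − 1 = 3.
Result: 4.1645097006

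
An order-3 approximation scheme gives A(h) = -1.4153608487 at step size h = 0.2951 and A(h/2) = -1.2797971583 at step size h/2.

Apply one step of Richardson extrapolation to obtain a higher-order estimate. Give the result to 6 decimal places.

-1.260431

Method order is 3; weight 2^3 = 8.
Weighted: (-10.2383772664) − (-1.4153608487) = -8.8230164177
Denominator 8 − 1 = 7.
(-8.8230164177) ÷ 7 = -1.2604309168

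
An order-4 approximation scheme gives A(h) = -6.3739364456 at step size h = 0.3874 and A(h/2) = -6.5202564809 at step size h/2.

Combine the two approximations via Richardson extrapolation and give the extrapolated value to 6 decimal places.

Method order is 4; weight 2^4 = 16.
Weighted: (-104.3241036944) − (-6.3739364456) = -97.9501672488
R = (-97.9501672488)/15 = -6.5300111499
Correction |R − A(h/2)| = 9.755e-03; gap |A(h/2) − A(h)| = 1.463e-01.

-6.530011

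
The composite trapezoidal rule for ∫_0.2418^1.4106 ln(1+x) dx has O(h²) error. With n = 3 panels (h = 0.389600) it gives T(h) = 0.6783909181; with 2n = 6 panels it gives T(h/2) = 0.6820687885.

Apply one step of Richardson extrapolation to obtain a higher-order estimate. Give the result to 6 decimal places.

Error is O(h^2); halving h shrinks it by 2^2 = 4.
2^2·A(h/2) = 2.7282751540; minus A(h) gives 2.0498842359.
2.0498842359 ÷ 3 = 0.6832947453
Correction |R − A(h/2)| = 1.226e-03; gap |A(h/2) − A(h)| = 3.678e-03.

0.683295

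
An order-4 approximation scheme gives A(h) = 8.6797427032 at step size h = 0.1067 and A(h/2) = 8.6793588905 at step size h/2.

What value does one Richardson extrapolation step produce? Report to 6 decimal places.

8.679333

The method has order 4: 2^4 = 16.
Numerator 16×A(h/2) − A(h) = 16×8.6793588905 − 8.6797427032 = 130.1899995448
Extrapolated: 130.1899995448 / 15 = 8.6793333030
Gap between inputs: 3.838e-04; correction applied: −0.0000255875.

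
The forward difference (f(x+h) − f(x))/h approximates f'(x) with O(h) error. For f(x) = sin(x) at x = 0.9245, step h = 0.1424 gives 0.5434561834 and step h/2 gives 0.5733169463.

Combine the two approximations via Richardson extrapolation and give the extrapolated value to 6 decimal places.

0.603178

Error is O(h^1); halving h shrinks it by 2^1 = 2.
2^1*A(h/2) = 1.1466338926; minus A(h) gives 0.6031777092.
Denominator 2 − 1 = 1.
Result: 0.6031777092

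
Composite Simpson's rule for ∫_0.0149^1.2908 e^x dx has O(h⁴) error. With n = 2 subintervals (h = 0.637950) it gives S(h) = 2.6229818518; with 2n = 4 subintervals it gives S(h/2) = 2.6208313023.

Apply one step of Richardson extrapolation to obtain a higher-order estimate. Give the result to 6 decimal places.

r = 4: numerator weight 16, denominator 15.
Difference of the inputs: 2.6208313023 − 2.6229818518 = -0.0021505495
Divide by 2^4 − 1 = 15: (-0.0021505495)/15 = -0.0001433700
R = 2.6208313023 − 0.0001433700 = 2.6206879323
Shift from A(h/2): −0.0001433700.

2.620688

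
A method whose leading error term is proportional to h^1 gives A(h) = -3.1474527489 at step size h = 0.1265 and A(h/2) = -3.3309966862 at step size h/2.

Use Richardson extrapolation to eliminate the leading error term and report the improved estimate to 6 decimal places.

Order 1 gives 2^r = 2 and 2^r − 1 = 1.
Numerator 2×A(h/2) − A(h) = 2×(-3.3309966862) − (-3.1474527489) = -3.5145406235
R = (-3.5145406235)/1 = -3.5145406235

-3.514541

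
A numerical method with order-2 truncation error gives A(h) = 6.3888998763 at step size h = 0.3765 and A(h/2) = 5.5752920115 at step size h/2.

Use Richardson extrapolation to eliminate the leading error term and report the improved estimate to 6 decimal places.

Order 2 gives 2^r = 4 and 2^r − 1 = 3.
4×5.5752920115 = 22.3011680460; subtract 6.3888998763 → 15.9122681697
15.9122681697 ÷ 3 = 5.3040893899
Gap between inputs: 8.136e-01; correction applied: −0.2712026216.

5.304089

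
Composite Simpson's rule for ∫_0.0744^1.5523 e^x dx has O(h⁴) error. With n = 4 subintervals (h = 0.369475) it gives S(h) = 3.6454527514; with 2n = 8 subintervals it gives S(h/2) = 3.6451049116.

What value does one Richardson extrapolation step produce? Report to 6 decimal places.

3.645082

r = 4, so 2^r = 16.
16 × 3.6451049116 = 58.3216785856; subtract 3.6454527514 → 54.6762258342
Divide by 2^4 − 1 = 15.
Extrapolated: 54.6762258342 / 15 = 3.6450817223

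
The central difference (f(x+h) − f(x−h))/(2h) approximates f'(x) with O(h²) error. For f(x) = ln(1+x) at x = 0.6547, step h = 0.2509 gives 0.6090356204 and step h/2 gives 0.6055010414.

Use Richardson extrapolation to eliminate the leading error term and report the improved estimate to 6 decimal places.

r = 2: numerator weight 4, denominator 3.
Difference of the inputs: 0.6055010414 − 0.6090356204 = -0.0035345790
Correction (A(h/2) − A(h))/(4 − 1) = (-0.0035345790)/3 = -0.0011781930
R = A(h/2) + (A(h/2) − A(h))/3 = 0.6055010414 − 0.0011781930 = 0.6043228484

0.604323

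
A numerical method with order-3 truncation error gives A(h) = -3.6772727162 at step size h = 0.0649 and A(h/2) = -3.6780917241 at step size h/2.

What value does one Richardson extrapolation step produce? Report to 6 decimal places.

-3.678209

Error is O(h^3); halving h shrinks it by 2^3 = 8.
Top: 8(-3.6780917241) − (-3.6772727162) = -25.7474610766
Extrapolated: (-25.7474610766) / 7 = -3.6782087252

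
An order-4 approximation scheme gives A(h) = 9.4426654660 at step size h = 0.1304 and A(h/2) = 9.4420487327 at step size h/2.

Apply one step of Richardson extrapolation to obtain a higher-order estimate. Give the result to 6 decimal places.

9.442008

Method order is 4; weight 2^4 = 16.
Weighted: 151.0727797232 − 9.4426654660 = 141.6301142572
Denominator 16 − 1 = 15.
Extrapolated: 141.6301142572 / 15 = 9.4420076171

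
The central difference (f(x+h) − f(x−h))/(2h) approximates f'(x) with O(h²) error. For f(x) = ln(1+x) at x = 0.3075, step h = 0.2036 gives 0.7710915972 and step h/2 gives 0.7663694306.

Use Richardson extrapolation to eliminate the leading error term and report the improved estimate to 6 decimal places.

Order 2 gives 2^r = 4 and 2^r − 1 = 3.
A(h/2) − A(h) = 0.7663694306 − 0.7710915972 = -0.0047221666
Divide by 2^2 − 1 = 3: (-0.0047221666)/3 = -0.0015740555
R = A(h/2) + (A(h/2) − A(h))/3 = 0.7663694306 − 0.0015740555 = 0.7647953751
Correction |R − A(h/2)| = 1.574e-03; gap |A(h/2) − A(h)| = 4.722e-03.

0.764795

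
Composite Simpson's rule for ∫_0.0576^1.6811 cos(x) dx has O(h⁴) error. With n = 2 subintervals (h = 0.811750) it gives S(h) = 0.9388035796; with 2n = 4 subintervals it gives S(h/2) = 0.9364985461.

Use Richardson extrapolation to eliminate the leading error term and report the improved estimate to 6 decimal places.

0.936345

Method order is 4; weight 2^4 = 16.
16·0.9364985461 = 14.9839767376; subtract 0.9388035796 → 14.0451731580
Extrapolated: 14.0451731580 / 15 = 0.9363448772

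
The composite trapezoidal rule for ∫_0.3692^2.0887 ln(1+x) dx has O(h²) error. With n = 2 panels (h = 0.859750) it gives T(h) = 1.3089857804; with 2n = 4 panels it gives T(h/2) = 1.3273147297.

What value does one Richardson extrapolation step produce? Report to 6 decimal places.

r = 2: numerator weight 4, denominator 3.
4·1.3273147297 = 5.3092589188; subtract 1.3089857804 → 4.0002731384
R = 4.0002731384/3 = 1.3334243795

1.333424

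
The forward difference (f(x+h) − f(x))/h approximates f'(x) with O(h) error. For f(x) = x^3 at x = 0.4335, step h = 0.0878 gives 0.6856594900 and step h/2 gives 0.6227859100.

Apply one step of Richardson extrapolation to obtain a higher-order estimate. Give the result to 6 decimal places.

0.559912

Error is O(h^1); halving h shrinks it by 2^1 = 2.
2*0.6227859100 = 1.2455718200; 1.2455718200 − 0.6856594900 = 0.5599123300
Denominator 2 − 1 = 1.
Result: 0.5599123300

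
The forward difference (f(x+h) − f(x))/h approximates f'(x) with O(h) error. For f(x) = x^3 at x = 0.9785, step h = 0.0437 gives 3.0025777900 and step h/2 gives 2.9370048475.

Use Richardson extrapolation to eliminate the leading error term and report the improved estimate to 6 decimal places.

Leading term ∝ h^1; use weight 2 = 2^1.
2^1×A(h/2) = 5.8740096950; minus A(h) gives 2.8714319050.
Denominator 2 − 1 = 1.
So the Richardson estimate is 2.8714319050.
Shift from A(h/2): −0.0655729425.

2.871432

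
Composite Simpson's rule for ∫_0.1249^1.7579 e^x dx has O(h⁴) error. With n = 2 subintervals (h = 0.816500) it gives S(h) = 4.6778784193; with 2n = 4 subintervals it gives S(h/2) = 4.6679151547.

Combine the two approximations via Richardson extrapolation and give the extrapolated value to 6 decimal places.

4.667251

Leading term ∝ h^4; use weight 16 = 2^4.
Weighted: 74.6866424752 − 4.6778784193 = 70.0087640559
(16*4.6679151547 − 4.6778784193)/(16 − 1) = 4.6672509371
Correction |R − A(h/2)| = 6.642e-04; gap |A(h/2) − A(h)| = 9.963e-03.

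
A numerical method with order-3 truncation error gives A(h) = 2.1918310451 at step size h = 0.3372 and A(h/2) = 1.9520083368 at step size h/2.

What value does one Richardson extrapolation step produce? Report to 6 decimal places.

1.917748

The method has order 3: 2^3 = 8.
Top: 8(1.9520083368) − (2.1918310451) = 13.4242356493
(8×1.9520083368 − 2.1918310451)/(8 − 1) = 1.9177479499
Correction |R − A(h/2)| = 3.426e-02; gap |A(h/2) − A(h)| = 2.398e-01.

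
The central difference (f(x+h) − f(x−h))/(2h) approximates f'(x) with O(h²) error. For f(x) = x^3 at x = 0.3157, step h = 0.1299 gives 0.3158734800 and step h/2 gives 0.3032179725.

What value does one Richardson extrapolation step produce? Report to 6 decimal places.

With r = 2 the leading error scales as h^2, so the weight is 2^2 = 4.
Weighted: 1.2128718900 − 0.3158734800 = 0.8969984100
Denominator 4 − 1 = 3.
So the Richardson estimate is 0.2989994700.
Correction |R − A(h/2)| = 4.219e-03; gap |A(h/2) − A(h)| = 1.266e-02.

0.298999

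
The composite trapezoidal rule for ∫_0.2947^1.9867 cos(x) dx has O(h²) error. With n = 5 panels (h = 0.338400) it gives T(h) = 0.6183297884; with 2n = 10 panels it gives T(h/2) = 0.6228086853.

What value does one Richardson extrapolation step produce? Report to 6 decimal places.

0.624302

Leading term ∝ h^2; use weight 4 = 2^2.
2^2·A(h/2) = 2.4912347412; minus A(h) gives 1.8729049528.
(4·0.6228086853 − 0.6183297884)/(4 − 1) = 0.6243016509
Correction |R − A(h/2)| = 1.493e-03; gap |A(h/2) − A(h)| = 4.479e-03.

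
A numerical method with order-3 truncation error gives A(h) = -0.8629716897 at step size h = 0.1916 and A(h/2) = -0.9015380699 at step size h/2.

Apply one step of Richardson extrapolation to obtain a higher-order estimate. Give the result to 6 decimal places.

With r = 3 the leading error scales as h^3, so the weight is 2^3 = 8.
Weighted: (-7.2123045592) − (-0.8629716897) = -6.3493328695
Extrapolated: (-6.3493328695) / 7 = -0.9070475528
Gap between inputs: 3.857e-02; correction applied: −0.0055094829.

-0.907048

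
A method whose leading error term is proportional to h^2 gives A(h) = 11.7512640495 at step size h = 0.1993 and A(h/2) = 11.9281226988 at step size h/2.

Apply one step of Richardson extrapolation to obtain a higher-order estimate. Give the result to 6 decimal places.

11.987076

Order 2 gives 2^r = 4 and 2^r − 1 = 3.
Top: 4(11.9281226988) − (11.7512640495) = 35.9612267457
Divide by 2^2 − 1 = 3.
(4 × 11.9281226988 − 11.7512640495)/(4 − 1) = 11.9870755819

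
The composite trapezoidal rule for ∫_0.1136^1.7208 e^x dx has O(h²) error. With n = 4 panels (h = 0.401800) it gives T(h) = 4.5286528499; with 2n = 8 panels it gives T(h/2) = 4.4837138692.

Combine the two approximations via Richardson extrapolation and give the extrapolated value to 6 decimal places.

4.468734

r = 2: numerator weight 4, denominator 3.
4 × 4.4837138692 = 17.9348554768; subtract 4.5286528499 → 13.4062026269
Divide by 2^2 − 1 = 3.
(4 × 4.4837138692 − 4.5286528499)/(4 − 1) = 4.4687342090
Gap between inputs: 4.494e-02; correction applied: −0.0149796602.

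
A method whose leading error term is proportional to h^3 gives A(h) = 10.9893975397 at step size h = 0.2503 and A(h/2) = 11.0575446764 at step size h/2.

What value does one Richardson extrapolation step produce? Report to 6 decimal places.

Leading term ∝ h^3; use weight 8 = 2^3.
A(h/2) − A(h) = 11.0575446764 − 10.9893975397 = 0.0681471367
Correction (A(h/2) − A(h))/(8 − 1) = 0.0681471367/7 = 0.0097353052
R = A(h/2) + (A(h/2) − A(h))/7 = 11.0575446764 + 0.0097353052 = 11.0672799816
Correction |R − A(h/2)| = 9.735e-03; gap |A(h/2) − A(h)| = 6.815e-02.

11.067280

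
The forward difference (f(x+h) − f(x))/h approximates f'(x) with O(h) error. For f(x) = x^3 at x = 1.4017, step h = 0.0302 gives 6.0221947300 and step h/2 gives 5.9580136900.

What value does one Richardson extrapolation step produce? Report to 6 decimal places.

5.893833

The method has order 1: 2^1 = 2.
A(h/2) − A(h) = 5.9580136900 − 6.0221947300 = -0.0641810400
Correction (A(h/2) − A(h))/(2 − 1) = (-0.0641810400)/1 = -0.0641810400
R = A(h/2) + (A(h/2) − A(h))/1 = 5.9580136900 − 0.0641810400 = 5.8938326500
Correction |R − A(h/2)| = 6.418e-02; gap |A(h/2) − A(h)| = 6.418e-02.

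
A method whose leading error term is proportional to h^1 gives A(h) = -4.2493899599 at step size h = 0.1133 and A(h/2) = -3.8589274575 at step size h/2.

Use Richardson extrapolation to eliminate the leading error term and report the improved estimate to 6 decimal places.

-3.468465

Leading term ∝ h^1; use weight 2 = 2^1.
2*(-3.8589274575) = -7.7178549150; (-7.7178549150) − (-4.2493899599) = -3.4684649551
(-3.4684649551) ÷ 1 = -3.4684649551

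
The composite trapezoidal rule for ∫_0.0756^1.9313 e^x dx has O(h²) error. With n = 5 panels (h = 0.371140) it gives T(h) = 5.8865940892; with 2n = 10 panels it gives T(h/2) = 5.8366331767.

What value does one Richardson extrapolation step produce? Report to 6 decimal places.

5.819980

With r = 2 the leading error scales as h^2, so the weight is 2^2 = 4.
Numerator 4*A(h/2) − A(h) = 4*5.8366331767 − 5.8865940892 = 17.4599386176
R = 17.4599386176/3 = 5.8199795392
Shift from A(h/2): −0.0166536375.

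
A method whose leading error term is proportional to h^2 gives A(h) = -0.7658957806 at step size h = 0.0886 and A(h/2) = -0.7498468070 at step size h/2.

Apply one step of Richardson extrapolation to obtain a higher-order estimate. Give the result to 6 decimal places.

-0.744497

Method order is 2; weight 2^2 = 4.
4*(-0.7498468070) − (-0.7658957806) = -2.2334914474
(4*(-0.7498468070) − (-0.7658957806))/(4 − 1) = -0.7444971491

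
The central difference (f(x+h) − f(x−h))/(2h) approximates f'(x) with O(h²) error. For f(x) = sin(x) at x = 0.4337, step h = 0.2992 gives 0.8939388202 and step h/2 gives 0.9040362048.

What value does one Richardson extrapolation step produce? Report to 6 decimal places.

Order 2 gives 2^r = 4 and 2^r − 1 = 3.
4×0.9040362048 = 3.6161448192; 3.6161448192 − 0.8939388202 = 2.7222059990
Divide by 2^2 − 1 = 3.
(4×0.9040362048 − 0.8939388202)/(4 − 1) = 0.9074019997

0.907402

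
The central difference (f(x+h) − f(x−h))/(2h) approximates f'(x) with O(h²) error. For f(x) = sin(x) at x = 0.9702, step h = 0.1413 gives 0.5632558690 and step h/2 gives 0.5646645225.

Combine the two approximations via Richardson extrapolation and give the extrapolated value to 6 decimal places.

0.565134

r = 2: numerator weight 4, denominator 3.
4·0.5646645225 = 2.2586580900; 2.2586580900 − 0.5632558690 = 1.6954022210
Extrapolated: 1.6954022210 / 3 = 0.5651340737
Shift from A(h/2): +0.0004695512.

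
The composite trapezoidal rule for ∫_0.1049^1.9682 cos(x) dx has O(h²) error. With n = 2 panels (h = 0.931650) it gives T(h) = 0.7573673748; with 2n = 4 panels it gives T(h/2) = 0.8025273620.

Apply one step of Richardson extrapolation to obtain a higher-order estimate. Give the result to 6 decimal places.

r = 2: numerator weight 4, denominator 3.
4*0.8025273620 = 3.2101094480; 3.2101094480 − 0.7573673748 = 2.4527420732
2.4527420732 ÷ 3 = 0.8175806911
Correction |R − A(h/2)| = 1.505e-02; gap |A(h/2) − A(h)| = 4.516e-02.

0.817581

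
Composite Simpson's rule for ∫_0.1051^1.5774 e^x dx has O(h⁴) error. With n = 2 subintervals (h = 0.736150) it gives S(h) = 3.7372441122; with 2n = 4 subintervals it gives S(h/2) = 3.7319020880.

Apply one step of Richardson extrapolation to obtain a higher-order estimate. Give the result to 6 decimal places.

Order 4 gives 2^r = 16 and 2^r − 1 = 15.
Difference of the inputs: 3.7319020880 − 3.7372441122 = -0.0053420242
Divide by 2^4 − 1 = 15: (-0.0053420242)/15 = -0.0003561349
R = 3.7319020880 − 0.0003561349 = 3.7315459531

3.731546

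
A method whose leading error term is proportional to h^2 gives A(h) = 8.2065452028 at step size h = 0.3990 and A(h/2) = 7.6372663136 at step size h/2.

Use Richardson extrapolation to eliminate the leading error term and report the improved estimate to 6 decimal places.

7.447507

The method has order 2: 2^2 = 4.
4·7.6372663136 = 30.5490652544; subtract 8.2065452028 → 22.3425200516
Divide by 2^2 − 1 = 3.
(4·7.6372663136 − 8.2065452028)/(4 − 1) = 7.4475066839
Shift from A(h/2): −0.1897596297.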